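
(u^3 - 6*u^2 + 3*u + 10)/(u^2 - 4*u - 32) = (-u^3 + 6*u^2 - 3*u - 10)/(-u^2 + 4*u + 32)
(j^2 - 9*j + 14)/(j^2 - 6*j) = (j^2 - 9*j + 14)/(j*(j - 6))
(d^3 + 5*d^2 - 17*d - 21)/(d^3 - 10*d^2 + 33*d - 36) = (d^2 + 8*d + 7)/(d^2 - 7*d + 12)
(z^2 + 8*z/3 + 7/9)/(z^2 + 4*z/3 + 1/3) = (z + 7/3)/(z + 1)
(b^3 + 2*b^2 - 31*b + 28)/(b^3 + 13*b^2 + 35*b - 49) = (b - 4)/(b + 7)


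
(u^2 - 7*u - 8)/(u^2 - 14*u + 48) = (u + 1)/(u - 6)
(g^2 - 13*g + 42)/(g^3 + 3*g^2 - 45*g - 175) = (g - 6)/(g^2 + 10*g + 25)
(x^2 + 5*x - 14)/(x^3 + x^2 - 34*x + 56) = 1/(x - 4)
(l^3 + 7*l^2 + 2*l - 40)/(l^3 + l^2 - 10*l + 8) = (l + 5)/(l - 1)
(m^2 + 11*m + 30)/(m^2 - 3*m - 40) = (m + 6)/(m - 8)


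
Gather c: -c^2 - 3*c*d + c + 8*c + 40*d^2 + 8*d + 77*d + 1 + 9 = -c^2 + c*(9 - 3*d) + 40*d^2 + 85*d + 10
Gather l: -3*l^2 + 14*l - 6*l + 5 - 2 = -3*l^2 + 8*l + 3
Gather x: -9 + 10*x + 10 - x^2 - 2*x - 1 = -x^2 + 8*x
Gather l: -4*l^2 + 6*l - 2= -4*l^2 + 6*l - 2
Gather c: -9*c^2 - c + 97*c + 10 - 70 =-9*c^2 + 96*c - 60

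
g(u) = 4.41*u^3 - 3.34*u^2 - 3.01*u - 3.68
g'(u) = 13.23*u^2 - 6.68*u - 3.01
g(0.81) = -5.97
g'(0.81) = 0.26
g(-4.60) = -489.76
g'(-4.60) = 307.66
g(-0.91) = -7.03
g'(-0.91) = 14.02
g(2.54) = 39.39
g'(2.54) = 65.38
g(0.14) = -4.15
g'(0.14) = -3.69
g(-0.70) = -4.72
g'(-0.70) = 8.15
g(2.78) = 56.89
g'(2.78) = 80.67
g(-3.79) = -280.33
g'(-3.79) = 212.34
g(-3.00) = -143.78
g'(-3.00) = 136.10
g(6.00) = 810.58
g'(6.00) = 433.19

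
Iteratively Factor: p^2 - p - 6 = (p - 3)*(p + 2)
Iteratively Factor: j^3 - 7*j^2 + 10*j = (j - 2)*(j^2 - 5*j) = j*(j - 2)*(j - 5)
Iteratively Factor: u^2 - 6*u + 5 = (u - 1)*(u - 5)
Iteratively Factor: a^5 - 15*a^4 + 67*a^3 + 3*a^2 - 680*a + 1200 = (a - 5)*(a^4 - 10*a^3 + 17*a^2 + 88*a - 240) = (a - 5)*(a + 3)*(a^3 - 13*a^2 + 56*a - 80) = (a - 5)*(a - 4)*(a + 3)*(a^2 - 9*a + 20) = (a - 5)^2*(a - 4)*(a + 3)*(a - 4)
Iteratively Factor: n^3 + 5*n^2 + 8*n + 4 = (n + 2)*(n^2 + 3*n + 2) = (n + 1)*(n + 2)*(n + 2)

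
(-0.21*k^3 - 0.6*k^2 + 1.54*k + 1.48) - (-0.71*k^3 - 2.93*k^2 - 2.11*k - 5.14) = 0.5*k^3 + 2.33*k^2 + 3.65*k + 6.62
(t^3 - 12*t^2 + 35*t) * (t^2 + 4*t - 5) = t^5 - 8*t^4 - 18*t^3 + 200*t^2 - 175*t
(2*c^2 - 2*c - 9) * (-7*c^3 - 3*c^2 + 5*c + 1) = -14*c^5 + 8*c^4 + 79*c^3 + 19*c^2 - 47*c - 9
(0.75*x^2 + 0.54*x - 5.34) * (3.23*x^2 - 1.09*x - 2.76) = 2.4225*x^4 + 0.9267*x^3 - 19.9068*x^2 + 4.3302*x + 14.7384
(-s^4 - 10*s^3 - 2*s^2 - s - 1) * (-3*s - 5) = 3*s^5 + 35*s^4 + 56*s^3 + 13*s^2 + 8*s + 5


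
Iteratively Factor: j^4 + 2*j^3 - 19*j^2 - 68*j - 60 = (j + 3)*(j^3 - j^2 - 16*j - 20) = (j + 2)*(j + 3)*(j^2 - 3*j - 10) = (j + 2)^2*(j + 3)*(j - 5)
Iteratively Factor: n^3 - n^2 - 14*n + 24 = (n - 2)*(n^2 + n - 12) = (n - 3)*(n - 2)*(n + 4)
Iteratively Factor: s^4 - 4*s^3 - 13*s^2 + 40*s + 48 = (s + 1)*(s^3 - 5*s^2 - 8*s + 48) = (s - 4)*(s + 1)*(s^2 - s - 12) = (s - 4)^2*(s + 1)*(s + 3)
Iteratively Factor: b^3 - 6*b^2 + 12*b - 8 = (b - 2)*(b^2 - 4*b + 4) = (b - 2)^2*(b - 2)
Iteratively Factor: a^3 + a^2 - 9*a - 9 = (a + 3)*(a^2 - 2*a - 3) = (a + 1)*(a + 3)*(a - 3)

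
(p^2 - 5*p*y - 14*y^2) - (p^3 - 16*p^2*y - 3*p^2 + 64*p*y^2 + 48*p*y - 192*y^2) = -p^3 + 16*p^2*y + 4*p^2 - 64*p*y^2 - 53*p*y + 178*y^2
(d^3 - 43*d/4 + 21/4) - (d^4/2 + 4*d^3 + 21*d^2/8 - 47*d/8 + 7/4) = -d^4/2 - 3*d^3 - 21*d^2/8 - 39*d/8 + 7/2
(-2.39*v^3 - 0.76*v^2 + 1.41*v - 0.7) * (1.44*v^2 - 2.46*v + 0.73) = -3.4416*v^5 + 4.785*v^4 + 2.1553*v^3 - 5.0314*v^2 + 2.7513*v - 0.511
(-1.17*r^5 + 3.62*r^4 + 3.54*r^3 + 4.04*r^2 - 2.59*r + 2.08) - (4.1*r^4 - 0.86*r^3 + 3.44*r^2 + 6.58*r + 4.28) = -1.17*r^5 - 0.48*r^4 + 4.4*r^3 + 0.6*r^2 - 9.17*r - 2.2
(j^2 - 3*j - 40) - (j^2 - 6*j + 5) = 3*j - 45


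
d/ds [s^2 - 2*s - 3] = 2*s - 2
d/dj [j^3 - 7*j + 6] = 3*j^2 - 7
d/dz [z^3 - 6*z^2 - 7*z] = 3*z^2 - 12*z - 7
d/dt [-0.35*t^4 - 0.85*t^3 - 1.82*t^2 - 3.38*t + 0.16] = -1.4*t^3 - 2.55*t^2 - 3.64*t - 3.38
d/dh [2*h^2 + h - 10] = 4*h + 1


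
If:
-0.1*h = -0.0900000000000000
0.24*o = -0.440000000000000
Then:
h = 0.90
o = -1.83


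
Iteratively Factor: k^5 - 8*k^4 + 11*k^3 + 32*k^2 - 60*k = (k)*(k^4 - 8*k^3 + 11*k^2 + 32*k - 60) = k*(k - 5)*(k^3 - 3*k^2 - 4*k + 12) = k*(k - 5)*(k - 2)*(k^2 - k - 6) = k*(k - 5)*(k - 3)*(k - 2)*(k + 2)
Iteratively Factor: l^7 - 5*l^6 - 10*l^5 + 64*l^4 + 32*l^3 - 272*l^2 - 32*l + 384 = (l - 2)*(l^6 - 3*l^5 - 16*l^4 + 32*l^3 + 96*l^2 - 80*l - 192) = (l - 2)*(l + 2)*(l^5 - 5*l^4 - 6*l^3 + 44*l^2 + 8*l - 96) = (l - 3)*(l - 2)*(l + 2)*(l^4 - 2*l^3 - 12*l^2 + 8*l + 32) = (l - 3)*(l - 2)*(l + 2)^2*(l^3 - 4*l^2 - 4*l + 16) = (l - 3)*(l - 2)^2*(l + 2)^2*(l^2 - 2*l - 8) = (l - 3)*(l - 2)^2*(l + 2)^3*(l - 4)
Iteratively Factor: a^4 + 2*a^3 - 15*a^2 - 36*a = (a + 3)*(a^3 - a^2 - 12*a) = (a - 4)*(a + 3)*(a^2 + 3*a) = (a - 4)*(a + 3)^2*(a)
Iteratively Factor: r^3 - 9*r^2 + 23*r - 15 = (r - 5)*(r^2 - 4*r + 3) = (r - 5)*(r - 3)*(r - 1)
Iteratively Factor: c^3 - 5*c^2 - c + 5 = (c + 1)*(c^2 - 6*c + 5) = (c - 1)*(c + 1)*(c - 5)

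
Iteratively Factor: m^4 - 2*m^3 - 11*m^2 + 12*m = (m - 1)*(m^3 - m^2 - 12*m) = (m - 4)*(m - 1)*(m^2 + 3*m) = (m - 4)*(m - 1)*(m + 3)*(m)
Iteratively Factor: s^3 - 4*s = (s + 2)*(s^2 - 2*s) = s*(s + 2)*(s - 2)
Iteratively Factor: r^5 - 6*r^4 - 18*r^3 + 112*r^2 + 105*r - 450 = (r - 5)*(r^4 - r^3 - 23*r^2 - 3*r + 90) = (r - 5)*(r + 3)*(r^3 - 4*r^2 - 11*r + 30) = (r - 5)*(r + 3)^2*(r^2 - 7*r + 10) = (r - 5)^2*(r + 3)^2*(r - 2)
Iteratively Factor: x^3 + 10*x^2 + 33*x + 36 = (x + 3)*(x^2 + 7*x + 12) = (x + 3)*(x + 4)*(x + 3)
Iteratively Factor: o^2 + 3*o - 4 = (o + 4)*(o - 1)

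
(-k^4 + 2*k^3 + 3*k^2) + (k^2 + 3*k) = -k^4 + 2*k^3 + 4*k^2 + 3*k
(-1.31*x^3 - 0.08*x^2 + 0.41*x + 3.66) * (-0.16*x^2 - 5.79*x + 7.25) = 0.2096*x^5 + 7.5977*x^4 - 9.0999*x^3 - 3.5395*x^2 - 18.2189*x + 26.535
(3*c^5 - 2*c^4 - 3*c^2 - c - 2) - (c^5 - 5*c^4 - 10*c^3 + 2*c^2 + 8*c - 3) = 2*c^5 + 3*c^4 + 10*c^3 - 5*c^2 - 9*c + 1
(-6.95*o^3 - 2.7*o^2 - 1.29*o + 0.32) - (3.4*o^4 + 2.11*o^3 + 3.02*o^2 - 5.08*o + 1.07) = -3.4*o^4 - 9.06*o^3 - 5.72*o^2 + 3.79*o - 0.75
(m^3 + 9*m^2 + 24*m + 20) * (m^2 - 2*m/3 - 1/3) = m^5 + 25*m^4/3 + 53*m^3/3 + m^2 - 64*m/3 - 20/3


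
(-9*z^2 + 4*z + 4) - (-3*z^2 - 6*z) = -6*z^2 + 10*z + 4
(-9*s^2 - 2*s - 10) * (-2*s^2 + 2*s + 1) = 18*s^4 - 14*s^3 + 7*s^2 - 22*s - 10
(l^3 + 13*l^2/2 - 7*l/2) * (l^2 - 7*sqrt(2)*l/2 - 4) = l^5 - 7*sqrt(2)*l^4/2 + 13*l^4/2 - 91*sqrt(2)*l^3/4 - 15*l^3/2 - 26*l^2 + 49*sqrt(2)*l^2/4 + 14*l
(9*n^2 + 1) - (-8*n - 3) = 9*n^2 + 8*n + 4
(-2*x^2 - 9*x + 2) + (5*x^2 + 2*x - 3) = 3*x^2 - 7*x - 1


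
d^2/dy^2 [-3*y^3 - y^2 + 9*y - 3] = -18*y - 2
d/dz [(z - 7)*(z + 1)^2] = (z + 1)*(3*z - 13)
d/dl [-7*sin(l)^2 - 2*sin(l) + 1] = -2*(7*sin(l) + 1)*cos(l)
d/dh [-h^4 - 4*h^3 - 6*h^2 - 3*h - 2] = -4*h^3 - 12*h^2 - 12*h - 3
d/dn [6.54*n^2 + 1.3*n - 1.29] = 13.08*n + 1.3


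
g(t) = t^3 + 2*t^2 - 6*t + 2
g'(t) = 3*t^2 + 4*t - 6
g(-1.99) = 13.98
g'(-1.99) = -2.08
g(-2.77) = 12.71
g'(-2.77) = 5.94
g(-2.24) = 14.24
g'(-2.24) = 0.09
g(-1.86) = 13.64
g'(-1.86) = -3.06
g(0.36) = 0.15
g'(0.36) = -4.17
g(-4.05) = -7.33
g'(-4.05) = 27.01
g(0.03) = 1.82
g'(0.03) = -5.88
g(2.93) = 26.74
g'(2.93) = 31.47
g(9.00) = 839.00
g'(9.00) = 273.00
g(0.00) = 2.00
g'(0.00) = -6.00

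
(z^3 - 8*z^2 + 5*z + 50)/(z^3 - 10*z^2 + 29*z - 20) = (z^2 - 3*z - 10)/(z^2 - 5*z + 4)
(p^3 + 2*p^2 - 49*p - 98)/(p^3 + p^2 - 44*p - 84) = (p + 7)/(p + 6)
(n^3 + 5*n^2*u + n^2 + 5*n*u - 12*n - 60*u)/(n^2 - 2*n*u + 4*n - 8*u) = (-n^2 - 5*n*u + 3*n + 15*u)/(-n + 2*u)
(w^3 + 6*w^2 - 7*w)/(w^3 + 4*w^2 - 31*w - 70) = w*(w - 1)/(w^2 - 3*w - 10)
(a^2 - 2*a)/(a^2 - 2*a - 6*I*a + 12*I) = a/(a - 6*I)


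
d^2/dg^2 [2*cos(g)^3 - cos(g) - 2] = (18*sin(g)^2 - 5)*cos(g)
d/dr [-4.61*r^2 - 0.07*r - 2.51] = -9.22*r - 0.07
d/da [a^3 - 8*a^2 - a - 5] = 3*a^2 - 16*a - 1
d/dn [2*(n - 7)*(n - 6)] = 4*n - 26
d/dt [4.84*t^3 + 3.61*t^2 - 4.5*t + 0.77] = 14.52*t^2 + 7.22*t - 4.5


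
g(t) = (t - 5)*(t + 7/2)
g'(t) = 2*t - 3/2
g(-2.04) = -10.28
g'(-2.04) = -5.58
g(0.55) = -18.02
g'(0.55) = -0.40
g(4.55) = -3.62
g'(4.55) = 7.60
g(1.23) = -17.83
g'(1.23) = 0.96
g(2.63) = -14.53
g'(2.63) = 3.76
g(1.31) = -17.75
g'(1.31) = 1.12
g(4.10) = -6.84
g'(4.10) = 6.70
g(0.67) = -18.06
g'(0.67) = -0.16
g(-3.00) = -4.00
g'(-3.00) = -7.50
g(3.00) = -13.00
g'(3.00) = 4.50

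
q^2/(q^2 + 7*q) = q/(q + 7)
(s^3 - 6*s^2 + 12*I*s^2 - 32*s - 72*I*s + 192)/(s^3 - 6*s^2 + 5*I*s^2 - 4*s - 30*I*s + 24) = (s + 8*I)/(s + I)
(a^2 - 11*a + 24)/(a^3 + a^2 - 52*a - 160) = (a - 3)/(a^2 + 9*a + 20)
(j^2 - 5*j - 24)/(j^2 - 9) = (j - 8)/(j - 3)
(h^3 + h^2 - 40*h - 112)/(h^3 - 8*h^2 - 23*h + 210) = (h^2 + 8*h + 16)/(h^2 - h - 30)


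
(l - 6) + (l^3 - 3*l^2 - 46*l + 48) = l^3 - 3*l^2 - 45*l + 42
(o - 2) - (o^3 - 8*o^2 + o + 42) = -o^3 + 8*o^2 - 44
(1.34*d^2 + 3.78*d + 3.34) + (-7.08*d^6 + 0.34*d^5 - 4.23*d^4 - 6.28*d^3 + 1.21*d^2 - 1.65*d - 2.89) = -7.08*d^6 + 0.34*d^5 - 4.23*d^4 - 6.28*d^3 + 2.55*d^2 + 2.13*d + 0.45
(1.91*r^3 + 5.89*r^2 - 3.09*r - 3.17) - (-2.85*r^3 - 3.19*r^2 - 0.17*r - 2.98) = 4.76*r^3 + 9.08*r^2 - 2.92*r - 0.19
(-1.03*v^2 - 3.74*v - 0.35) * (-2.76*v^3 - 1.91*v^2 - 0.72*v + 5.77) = 2.8428*v^5 + 12.2897*v^4 + 8.851*v^3 - 2.5818*v^2 - 21.3278*v - 2.0195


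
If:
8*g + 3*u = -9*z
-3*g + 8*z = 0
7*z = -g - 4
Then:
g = -32/29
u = 364/87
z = -12/29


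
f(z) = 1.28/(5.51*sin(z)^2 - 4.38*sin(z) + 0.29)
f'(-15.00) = -0.38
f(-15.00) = 0.23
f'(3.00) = -75.06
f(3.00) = -5.86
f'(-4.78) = -0.29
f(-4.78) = 0.91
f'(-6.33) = 24.35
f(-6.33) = 2.52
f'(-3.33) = -25.63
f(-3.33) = -3.80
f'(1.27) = -1.82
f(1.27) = 1.13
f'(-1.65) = -0.02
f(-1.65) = 0.13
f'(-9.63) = -19.15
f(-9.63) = -3.42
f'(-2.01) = -0.10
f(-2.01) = 0.15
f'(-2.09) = -0.13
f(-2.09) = 0.16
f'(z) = 1.28*(-11.02*sin(z)*cos(z) + 4.38*cos(z))/(5.51*sin(z)^2 - 4.38*sin(z) + 0.29)^2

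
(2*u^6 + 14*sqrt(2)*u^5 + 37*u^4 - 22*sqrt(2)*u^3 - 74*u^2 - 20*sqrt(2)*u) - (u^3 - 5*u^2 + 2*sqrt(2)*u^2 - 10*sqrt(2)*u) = 2*u^6 + 14*sqrt(2)*u^5 + 37*u^4 - 22*sqrt(2)*u^3 - u^3 - 69*u^2 - 2*sqrt(2)*u^2 - 10*sqrt(2)*u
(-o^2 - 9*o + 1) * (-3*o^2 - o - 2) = 3*o^4 + 28*o^3 + 8*o^2 + 17*o - 2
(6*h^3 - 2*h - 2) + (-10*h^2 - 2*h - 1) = 6*h^3 - 10*h^2 - 4*h - 3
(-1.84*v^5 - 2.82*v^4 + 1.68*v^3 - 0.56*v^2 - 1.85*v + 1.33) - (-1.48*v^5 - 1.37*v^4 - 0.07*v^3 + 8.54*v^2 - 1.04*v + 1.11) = -0.36*v^5 - 1.45*v^4 + 1.75*v^3 - 9.1*v^2 - 0.81*v + 0.22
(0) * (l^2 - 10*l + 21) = 0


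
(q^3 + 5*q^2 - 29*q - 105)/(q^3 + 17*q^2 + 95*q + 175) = (q^2 - 2*q - 15)/(q^2 + 10*q + 25)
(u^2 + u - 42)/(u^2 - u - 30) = (u + 7)/(u + 5)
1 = 1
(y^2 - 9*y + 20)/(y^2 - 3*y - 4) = (y - 5)/(y + 1)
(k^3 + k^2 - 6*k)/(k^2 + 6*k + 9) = k*(k - 2)/(k + 3)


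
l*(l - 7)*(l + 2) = l^3 - 5*l^2 - 14*l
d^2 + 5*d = d*(d + 5)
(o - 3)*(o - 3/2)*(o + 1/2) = o^3 - 4*o^2 + 9*o/4 + 9/4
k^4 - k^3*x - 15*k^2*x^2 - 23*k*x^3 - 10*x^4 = (k - 5*x)*(k + x)^2*(k + 2*x)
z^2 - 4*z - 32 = (z - 8)*(z + 4)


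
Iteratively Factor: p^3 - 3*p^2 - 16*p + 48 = (p - 3)*(p^2 - 16) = (p - 3)*(p + 4)*(p - 4)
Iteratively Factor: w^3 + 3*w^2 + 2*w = (w + 1)*(w^2 + 2*w) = (w + 1)*(w + 2)*(w)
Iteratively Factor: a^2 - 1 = (a + 1)*(a - 1)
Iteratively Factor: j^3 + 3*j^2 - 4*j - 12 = (j + 3)*(j^2 - 4) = (j - 2)*(j + 3)*(j + 2)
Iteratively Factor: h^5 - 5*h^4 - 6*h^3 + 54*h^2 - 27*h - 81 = (h + 3)*(h^4 - 8*h^3 + 18*h^2 - 27) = (h - 3)*(h + 3)*(h^3 - 5*h^2 + 3*h + 9) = (h - 3)*(h + 1)*(h + 3)*(h^2 - 6*h + 9) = (h - 3)^2*(h + 1)*(h + 3)*(h - 3)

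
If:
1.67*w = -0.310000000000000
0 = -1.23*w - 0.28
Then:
No Solution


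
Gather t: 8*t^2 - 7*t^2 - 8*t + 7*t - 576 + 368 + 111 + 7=t^2 - t - 90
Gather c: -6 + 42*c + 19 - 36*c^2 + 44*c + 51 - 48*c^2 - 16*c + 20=-84*c^2 + 70*c + 84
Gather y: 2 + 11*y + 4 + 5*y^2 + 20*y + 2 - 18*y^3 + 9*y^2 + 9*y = -18*y^3 + 14*y^2 + 40*y + 8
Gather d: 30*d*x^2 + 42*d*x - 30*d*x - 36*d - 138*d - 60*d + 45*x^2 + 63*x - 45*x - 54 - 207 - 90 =d*(30*x^2 + 12*x - 234) + 45*x^2 + 18*x - 351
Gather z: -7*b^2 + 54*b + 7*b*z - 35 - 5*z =-7*b^2 + 54*b + z*(7*b - 5) - 35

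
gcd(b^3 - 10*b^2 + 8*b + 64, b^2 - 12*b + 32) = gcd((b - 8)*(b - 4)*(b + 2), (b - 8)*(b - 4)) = b^2 - 12*b + 32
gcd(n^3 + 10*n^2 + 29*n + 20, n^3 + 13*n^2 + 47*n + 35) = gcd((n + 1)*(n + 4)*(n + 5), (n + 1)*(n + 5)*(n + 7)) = n^2 + 6*n + 5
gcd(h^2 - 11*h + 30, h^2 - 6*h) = h - 6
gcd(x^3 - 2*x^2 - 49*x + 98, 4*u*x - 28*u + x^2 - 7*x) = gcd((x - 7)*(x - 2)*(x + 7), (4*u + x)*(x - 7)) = x - 7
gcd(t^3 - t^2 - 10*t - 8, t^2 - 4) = t + 2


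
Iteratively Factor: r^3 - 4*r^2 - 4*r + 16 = (r + 2)*(r^2 - 6*r + 8) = (r - 4)*(r + 2)*(r - 2)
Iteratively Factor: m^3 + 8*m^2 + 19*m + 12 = (m + 4)*(m^2 + 4*m + 3) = (m + 1)*(m + 4)*(m + 3)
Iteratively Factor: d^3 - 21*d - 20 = (d + 4)*(d^2 - 4*d - 5) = (d - 5)*(d + 4)*(d + 1)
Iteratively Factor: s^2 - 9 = (s + 3)*(s - 3)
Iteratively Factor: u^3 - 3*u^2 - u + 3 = (u - 3)*(u^2 - 1) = (u - 3)*(u + 1)*(u - 1)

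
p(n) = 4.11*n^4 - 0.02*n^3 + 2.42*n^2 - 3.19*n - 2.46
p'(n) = 16.44*n^3 - 0.06*n^2 + 4.84*n - 3.19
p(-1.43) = 24.30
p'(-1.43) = -58.31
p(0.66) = -2.74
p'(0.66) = 4.70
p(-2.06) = 88.57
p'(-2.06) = -157.13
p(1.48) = 17.77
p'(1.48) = 57.14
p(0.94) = -0.13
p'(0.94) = 14.96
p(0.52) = -3.17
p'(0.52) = 1.62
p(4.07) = 1151.06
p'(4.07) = 1123.89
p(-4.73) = 2126.13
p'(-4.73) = -1767.17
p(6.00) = 5387.76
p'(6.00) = 3574.73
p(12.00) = 85498.14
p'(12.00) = 28454.57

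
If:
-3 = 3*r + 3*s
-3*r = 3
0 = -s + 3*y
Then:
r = -1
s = 0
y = 0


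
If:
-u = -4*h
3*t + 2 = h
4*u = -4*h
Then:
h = 0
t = -2/3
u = 0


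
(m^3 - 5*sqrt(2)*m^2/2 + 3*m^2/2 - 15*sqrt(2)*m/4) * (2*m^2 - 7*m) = 2*m^5 - 5*sqrt(2)*m^4 - 4*m^4 - 21*m^3/2 + 10*sqrt(2)*m^3 + 105*sqrt(2)*m^2/4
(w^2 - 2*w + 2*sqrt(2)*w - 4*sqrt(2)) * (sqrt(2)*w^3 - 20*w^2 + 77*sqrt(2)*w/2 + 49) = sqrt(2)*w^5 - 16*w^4 - 2*sqrt(2)*w^4 - 3*sqrt(2)*w^3/2 + 32*w^3 + 3*sqrt(2)*w^2 + 203*w^2 - 406*w + 98*sqrt(2)*w - 196*sqrt(2)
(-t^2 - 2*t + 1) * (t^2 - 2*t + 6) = -t^4 - t^2 - 14*t + 6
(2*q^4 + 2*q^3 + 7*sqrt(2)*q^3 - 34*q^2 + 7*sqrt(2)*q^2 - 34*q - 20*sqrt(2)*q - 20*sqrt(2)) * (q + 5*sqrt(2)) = 2*q^5 + 2*q^4 + 17*sqrt(2)*q^4 + 17*sqrt(2)*q^3 + 36*q^3 - 190*sqrt(2)*q^2 + 36*q^2 - 190*sqrt(2)*q - 200*q - 200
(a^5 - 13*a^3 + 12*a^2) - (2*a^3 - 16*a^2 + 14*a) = a^5 - 15*a^3 + 28*a^2 - 14*a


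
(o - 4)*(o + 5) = o^2 + o - 20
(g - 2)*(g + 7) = g^2 + 5*g - 14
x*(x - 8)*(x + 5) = x^3 - 3*x^2 - 40*x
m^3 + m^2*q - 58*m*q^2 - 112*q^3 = (m - 8*q)*(m + 2*q)*(m + 7*q)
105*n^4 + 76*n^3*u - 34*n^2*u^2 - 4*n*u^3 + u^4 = (-7*n + u)*(-3*n + u)*(n + u)*(5*n + u)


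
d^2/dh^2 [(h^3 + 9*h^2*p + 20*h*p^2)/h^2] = 40*p^2/h^3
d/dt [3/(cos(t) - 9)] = 3*sin(t)/(cos(t) - 9)^2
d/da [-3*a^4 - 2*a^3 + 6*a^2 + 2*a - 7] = -12*a^3 - 6*a^2 + 12*a + 2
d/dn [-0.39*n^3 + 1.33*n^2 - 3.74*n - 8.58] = -1.17*n^2 + 2.66*n - 3.74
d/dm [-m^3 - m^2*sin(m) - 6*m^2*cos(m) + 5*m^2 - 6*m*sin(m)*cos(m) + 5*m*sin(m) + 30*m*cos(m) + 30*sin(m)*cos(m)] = 6*m^2*sin(m) - m^2*cos(m) - 3*m^2 - 32*m*sin(m) - 7*m*cos(m) - 6*m*cos(2*m) + 10*m + 5*sin(m) - 3*sin(2*m) + 30*cos(m) + 30*cos(2*m)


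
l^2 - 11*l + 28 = (l - 7)*(l - 4)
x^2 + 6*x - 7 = (x - 1)*(x + 7)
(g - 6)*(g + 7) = g^2 + g - 42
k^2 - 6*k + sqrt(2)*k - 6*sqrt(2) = (k - 6)*(k + sqrt(2))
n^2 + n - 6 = (n - 2)*(n + 3)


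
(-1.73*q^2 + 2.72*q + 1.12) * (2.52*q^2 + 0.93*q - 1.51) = -4.3596*q^4 + 5.2455*q^3 + 7.9643*q^2 - 3.0656*q - 1.6912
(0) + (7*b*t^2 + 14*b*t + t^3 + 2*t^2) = 7*b*t^2 + 14*b*t + t^3 + 2*t^2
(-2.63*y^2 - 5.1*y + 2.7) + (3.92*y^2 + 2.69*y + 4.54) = 1.29*y^2 - 2.41*y + 7.24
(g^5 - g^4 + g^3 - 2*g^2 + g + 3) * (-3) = -3*g^5 + 3*g^4 - 3*g^3 + 6*g^2 - 3*g - 9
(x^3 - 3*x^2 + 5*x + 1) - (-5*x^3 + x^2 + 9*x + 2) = 6*x^3 - 4*x^2 - 4*x - 1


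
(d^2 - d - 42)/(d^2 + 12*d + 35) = (d^2 - d - 42)/(d^2 + 12*d + 35)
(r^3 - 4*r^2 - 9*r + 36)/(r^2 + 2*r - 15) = (r^2 - r - 12)/(r + 5)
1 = 1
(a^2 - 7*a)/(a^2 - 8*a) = (a - 7)/(a - 8)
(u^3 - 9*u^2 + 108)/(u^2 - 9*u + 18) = (u^2 - 3*u - 18)/(u - 3)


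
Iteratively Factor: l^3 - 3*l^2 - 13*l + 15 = (l - 5)*(l^2 + 2*l - 3) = (l - 5)*(l + 3)*(l - 1)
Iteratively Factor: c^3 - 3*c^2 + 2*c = (c - 2)*(c^2 - c) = (c - 2)*(c - 1)*(c)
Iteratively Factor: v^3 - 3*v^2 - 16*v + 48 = (v + 4)*(v^2 - 7*v + 12) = (v - 3)*(v + 4)*(v - 4)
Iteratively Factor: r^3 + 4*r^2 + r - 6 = (r + 3)*(r^2 + r - 2) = (r - 1)*(r + 3)*(r + 2)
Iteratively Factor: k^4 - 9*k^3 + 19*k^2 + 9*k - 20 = (k - 1)*(k^3 - 8*k^2 + 11*k + 20) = (k - 1)*(k + 1)*(k^2 - 9*k + 20) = (k - 5)*(k - 1)*(k + 1)*(k - 4)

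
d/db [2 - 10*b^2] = -20*b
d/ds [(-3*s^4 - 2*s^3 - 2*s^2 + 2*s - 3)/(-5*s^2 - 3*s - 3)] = (30*s^5 + 37*s^4 + 48*s^3 + 34*s^2 - 18*s - 15)/(25*s^4 + 30*s^3 + 39*s^2 + 18*s + 9)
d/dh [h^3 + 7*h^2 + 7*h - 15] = 3*h^2 + 14*h + 7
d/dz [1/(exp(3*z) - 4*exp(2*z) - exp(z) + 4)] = (-3*exp(2*z) + 8*exp(z) + 1)*exp(z)/(exp(3*z) - 4*exp(2*z) - exp(z) + 4)^2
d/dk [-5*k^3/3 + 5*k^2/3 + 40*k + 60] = -5*k^2 + 10*k/3 + 40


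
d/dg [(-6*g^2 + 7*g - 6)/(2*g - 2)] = (-6*g^2 + 12*g - 1)/(2*(g^2 - 2*g + 1))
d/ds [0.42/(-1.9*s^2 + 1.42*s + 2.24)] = (1.596*s - 0.5964)/(-1.9*s^2 + 1.42*s + 2.24)^2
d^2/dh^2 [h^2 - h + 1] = 2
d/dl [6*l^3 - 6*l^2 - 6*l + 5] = 18*l^2 - 12*l - 6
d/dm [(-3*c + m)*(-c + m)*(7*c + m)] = -25*c^2 + 6*c*m + 3*m^2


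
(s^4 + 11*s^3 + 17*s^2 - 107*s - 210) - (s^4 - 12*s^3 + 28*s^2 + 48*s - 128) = 23*s^3 - 11*s^2 - 155*s - 82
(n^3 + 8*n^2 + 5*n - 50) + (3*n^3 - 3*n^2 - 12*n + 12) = 4*n^3 + 5*n^2 - 7*n - 38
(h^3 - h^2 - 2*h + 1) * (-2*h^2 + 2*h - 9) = -2*h^5 + 4*h^4 - 7*h^3 + 3*h^2 + 20*h - 9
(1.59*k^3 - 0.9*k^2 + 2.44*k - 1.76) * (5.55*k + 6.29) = 8.8245*k^4 + 5.0061*k^3 + 7.881*k^2 + 5.5796*k - 11.0704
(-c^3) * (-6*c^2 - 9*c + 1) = 6*c^5 + 9*c^4 - c^3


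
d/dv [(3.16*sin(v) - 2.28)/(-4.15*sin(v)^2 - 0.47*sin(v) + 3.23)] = (13.114*sin(v)^2 - 18.924*sin(v) + 9.1352)*cos(v)/(17.2225*sin(v)^4 + 3.901*sin(v)^3 - 26.5881*sin(v)^2 - 3.0362*sin(v) + 10.4329)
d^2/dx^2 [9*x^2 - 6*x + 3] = 18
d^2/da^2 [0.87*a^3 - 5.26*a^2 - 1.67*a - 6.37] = 5.22*a - 10.52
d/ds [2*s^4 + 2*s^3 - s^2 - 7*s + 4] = 8*s^3 + 6*s^2 - 2*s - 7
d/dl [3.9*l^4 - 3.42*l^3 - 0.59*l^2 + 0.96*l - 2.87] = 15.6*l^3 - 10.26*l^2 - 1.18*l + 0.96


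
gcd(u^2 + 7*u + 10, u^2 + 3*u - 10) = u + 5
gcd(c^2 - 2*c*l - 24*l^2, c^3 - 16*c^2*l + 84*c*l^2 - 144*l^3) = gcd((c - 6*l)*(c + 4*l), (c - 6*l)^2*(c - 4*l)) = c - 6*l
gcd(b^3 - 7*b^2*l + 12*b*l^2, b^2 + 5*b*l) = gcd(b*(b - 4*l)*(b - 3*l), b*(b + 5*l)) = b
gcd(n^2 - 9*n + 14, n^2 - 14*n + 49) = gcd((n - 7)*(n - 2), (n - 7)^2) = n - 7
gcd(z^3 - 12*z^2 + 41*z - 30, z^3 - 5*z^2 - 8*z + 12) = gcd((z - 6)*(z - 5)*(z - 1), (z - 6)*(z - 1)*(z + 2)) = z^2 - 7*z + 6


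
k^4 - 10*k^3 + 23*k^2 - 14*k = k*(k - 7)*(k - 2)*(k - 1)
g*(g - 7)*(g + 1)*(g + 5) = g^4 - g^3 - 37*g^2 - 35*g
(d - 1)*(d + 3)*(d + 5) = d^3 + 7*d^2 + 7*d - 15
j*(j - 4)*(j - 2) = j^3 - 6*j^2 + 8*j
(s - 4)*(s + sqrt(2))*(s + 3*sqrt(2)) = s^3 - 4*s^2 + 4*sqrt(2)*s^2 - 16*sqrt(2)*s + 6*s - 24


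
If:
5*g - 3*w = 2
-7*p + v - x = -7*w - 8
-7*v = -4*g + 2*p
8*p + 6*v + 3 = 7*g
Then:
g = 132*x/1069 - 899/1069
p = 75*x/1069 - 1021/1069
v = 54*x/1069 - 222/1069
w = 220*x/1069 - 2211/1069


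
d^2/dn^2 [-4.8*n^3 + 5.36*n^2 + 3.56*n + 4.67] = 10.72 - 28.8*n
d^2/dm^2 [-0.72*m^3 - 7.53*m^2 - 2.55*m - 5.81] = -4.32*m - 15.06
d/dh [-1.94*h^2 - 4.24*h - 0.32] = -3.88*h - 4.24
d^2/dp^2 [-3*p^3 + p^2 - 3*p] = 2 - 18*p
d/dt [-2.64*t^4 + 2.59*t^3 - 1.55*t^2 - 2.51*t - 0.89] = -10.56*t^3 + 7.77*t^2 - 3.1*t - 2.51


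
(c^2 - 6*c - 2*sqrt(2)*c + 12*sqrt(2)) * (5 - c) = -c^3 + 2*sqrt(2)*c^2 + 11*c^2 - 22*sqrt(2)*c - 30*c + 60*sqrt(2)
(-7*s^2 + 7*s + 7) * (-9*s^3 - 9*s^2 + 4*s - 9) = 63*s^5 - 154*s^3 + 28*s^2 - 35*s - 63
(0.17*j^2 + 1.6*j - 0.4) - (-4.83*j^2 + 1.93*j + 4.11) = 5.0*j^2 - 0.33*j - 4.51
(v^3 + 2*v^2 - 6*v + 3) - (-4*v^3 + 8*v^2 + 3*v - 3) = 5*v^3 - 6*v^2 - 9*v + 6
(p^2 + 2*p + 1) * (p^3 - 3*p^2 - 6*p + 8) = p^5 - p^4 - 11*p^3 - 7*p^2 + 10*p + 8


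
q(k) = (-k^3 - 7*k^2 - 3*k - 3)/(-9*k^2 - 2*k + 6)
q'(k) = (18*k + 2)*(-k^3 - 7*k^2 - 3*k - 3)/(-9*k^2 - 2*k + 6)^2 + (-3*k^2 - 14*k - 3)/(-9*k^2 - 2*k + 6)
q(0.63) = -6.78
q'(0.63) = -88.58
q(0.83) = 5.85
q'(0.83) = -44.32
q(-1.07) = 3.04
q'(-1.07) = 20.30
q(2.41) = 1.27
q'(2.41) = -0.07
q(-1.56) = 0.90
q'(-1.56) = 0.94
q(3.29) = 1.27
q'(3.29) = 0.04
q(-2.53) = 0.52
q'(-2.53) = 0.20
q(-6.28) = 0.04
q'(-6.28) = 0.11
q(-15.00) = -0.93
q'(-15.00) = 0.11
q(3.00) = 1.26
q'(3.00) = 0.02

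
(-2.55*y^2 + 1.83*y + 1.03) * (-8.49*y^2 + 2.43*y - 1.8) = 21.6495*y^4 - 21.7332*y^3 + 0.2922*y^2 - 0.7911*y - 1.854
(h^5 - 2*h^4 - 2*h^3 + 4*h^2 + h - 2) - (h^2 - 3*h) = h^5 - 2*h^4 - 2*h^3 + 3*h^2 + 4*h - 2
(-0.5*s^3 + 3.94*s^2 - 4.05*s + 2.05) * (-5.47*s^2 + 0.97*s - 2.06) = 2.735*s^5 - 22.0368*s^4 + 27.0053*s^3 - 23.2584*s^2 + 10.3315*s - 4.223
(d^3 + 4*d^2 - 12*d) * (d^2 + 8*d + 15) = d^5 + 12*d^4 + 35*d^3 - 36*d^2 - 180*d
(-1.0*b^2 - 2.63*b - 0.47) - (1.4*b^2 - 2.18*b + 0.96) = -2.4*b^2 - 0.45*b - 1.43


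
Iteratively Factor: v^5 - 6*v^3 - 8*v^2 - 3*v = (v + 1)*(v^4 - v^3 - 5*v^2 - 3*v) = (v + 1)^2*(v^3 - 2*v^2 - 3*v) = (v - 3)*(v + 1)^2*(v^2 + v) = (v - 3)*(v + 1)^3*(v)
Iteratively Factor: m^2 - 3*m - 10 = (m - 5)*(m + 2)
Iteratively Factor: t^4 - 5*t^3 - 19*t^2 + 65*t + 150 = (t - 5)*(t^3 - 19*t - 30) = (t - 5)*(t + 3)*(t^2 - 3*t - 10) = (t - 5)^2*(t + 3)*(t + 2)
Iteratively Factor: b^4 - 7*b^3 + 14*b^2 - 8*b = (b)*(b^3 - 7*b^2 + 14*b - 8) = b*(b - 2)*(b^2 - 5*b + 4) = b*(b - 4)*(b - 2)*(b - 1)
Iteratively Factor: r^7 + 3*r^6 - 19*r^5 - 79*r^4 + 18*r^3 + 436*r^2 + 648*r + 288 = (r + 2)*(r^6 + r^5 - 21*r^4 - 37*r^3 + 92*r^2 + 252*r + 144) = (r - 3)*(r + 2)*(r^5 + 4*r^4 - 9*r^3 - 64*r^2 - 100*r - 48) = (r - 4)*(r - 3)*(r + 2)*(r^4 + 8*r^3 + 23*r^2 + 28*r + 12) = (r - 4)*(r - 3)*(r + 1)*(r + 2)*(r^3 + 7*r^2 + 16*r + 12) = (r - 4)*(r - 3)*(r + 1)*(r + 2)*(r + 3)*(r^2 + 4*r + 4) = (r - 4)*(r - 3)*(r + 1)*(r + 2)^2*(r + 3)*(r + 2)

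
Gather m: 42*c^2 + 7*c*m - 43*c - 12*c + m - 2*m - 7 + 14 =42*c^2 - 55*c + m*(7*c - 1) + 7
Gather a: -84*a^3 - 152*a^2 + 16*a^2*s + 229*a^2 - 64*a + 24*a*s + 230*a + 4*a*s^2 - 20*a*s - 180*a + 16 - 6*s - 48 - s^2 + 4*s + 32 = -84*a^3 + a^2*(16*s + 77) + a*(4*s^2 + 4*s - 14) - s^2 - 2*s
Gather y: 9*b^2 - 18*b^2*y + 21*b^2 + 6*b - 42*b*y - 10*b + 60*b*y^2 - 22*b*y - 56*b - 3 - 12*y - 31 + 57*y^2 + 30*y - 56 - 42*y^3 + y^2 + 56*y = 30*b^2 - 60*b - 42*y^3 + y^2*(60*b + 58) + y*(-18*b^2 - 64*b + 74) - 90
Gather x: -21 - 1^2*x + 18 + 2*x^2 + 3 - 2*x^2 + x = 0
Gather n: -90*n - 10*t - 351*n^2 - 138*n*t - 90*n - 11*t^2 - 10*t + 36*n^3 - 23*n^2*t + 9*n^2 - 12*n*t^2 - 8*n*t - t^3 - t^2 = 36*n^3 + n^2*(-23*t - 342) + n*(-12*t^2 - 146*t - 180) - t^3 - 12*t^2 - 20*t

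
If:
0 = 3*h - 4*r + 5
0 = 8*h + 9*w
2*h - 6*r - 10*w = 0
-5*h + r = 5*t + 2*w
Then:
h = 27/23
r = 49/23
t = -38/115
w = -24/23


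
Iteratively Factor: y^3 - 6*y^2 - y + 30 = (y - 5)*(y^2 - y - 6) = (y - 5)*(y + 2)*(y - 3)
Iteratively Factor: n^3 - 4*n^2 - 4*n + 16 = (n + 2)*(n^2 - 6*n + 8) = (n - 2)*(n + 2)*(n - 4)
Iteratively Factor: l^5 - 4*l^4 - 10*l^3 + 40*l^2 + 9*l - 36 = (l - 4)*(l^4 - 10*l^2 + 9) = (l - 4)*(l - 1)*(l^3 + l^2 - 9*l - 9) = (l - 4)*(l - 1)*(l + 1)*(l^2 - 9) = (l - 4)*(l - 1)*(l + 1)*(l + 3)*(l - 3)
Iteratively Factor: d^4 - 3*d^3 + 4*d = (d + 1)*(d^3 - 4*d^2 + 4*d) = (d - 2)*(d + 1)*(d^2 - 2*d) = d*(d - 2)*(d + 1)*(d - 2)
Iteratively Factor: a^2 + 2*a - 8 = (a - 2)*(a + 4)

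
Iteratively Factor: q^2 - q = (q - 1)*(q)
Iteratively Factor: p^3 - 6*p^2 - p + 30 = (p - 5)*(p^2 - p - 6) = (p - 5)*(p - 3)*(p + 2)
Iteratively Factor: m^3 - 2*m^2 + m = (m)*(m^2 - 2*m + 1) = m*(m - 1)*(m - 1)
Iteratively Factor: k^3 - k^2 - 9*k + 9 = (k + 3)*(k^2 - 4*k + 3) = (k - 3)*(k + 3)*(k - 1)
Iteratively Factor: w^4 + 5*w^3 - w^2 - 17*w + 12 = (w - 1)*(w^3 + 6*w^2 + 5*w - 12) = (w - 1)*(w + 3)*(w^2 + 3*w - 4) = (w - 1)^2*(w + 3)*(w + 4)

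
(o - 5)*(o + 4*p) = o^2 + 4*o*p - 5*o - 20*p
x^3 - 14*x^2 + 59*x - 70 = (x - 7)*(x - 5)*(x - 2)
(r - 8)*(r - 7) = r^2 - 15*r + 56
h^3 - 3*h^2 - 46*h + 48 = (h - 8)*(h - 1)*(h + 6)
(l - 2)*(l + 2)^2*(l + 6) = l^4 + 8*l^3 + 8*l^2 - 32*l - 48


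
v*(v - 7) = v^2 - 7*v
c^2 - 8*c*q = c*(c - 8*q)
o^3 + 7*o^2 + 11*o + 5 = (o + 1)^2*(o + 5)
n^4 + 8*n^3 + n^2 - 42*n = n*(n - 2)*(n + 3)*(n + 7)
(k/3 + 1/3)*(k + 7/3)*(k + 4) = k^3/3 + 22*k^2/9 + 47*k/9 + 28/9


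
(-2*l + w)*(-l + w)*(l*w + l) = 2*l^3*w + 2*l^3 - 3*l^2*w^2 - 3*l^2*w + l*w^3 + l*w^2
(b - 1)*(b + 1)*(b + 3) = b^3 + 3*b^2 - b - 3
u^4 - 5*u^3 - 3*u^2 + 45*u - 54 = (u - 3)^2*(u - 2)*(u + 3)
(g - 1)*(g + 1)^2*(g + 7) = g^4 + 8*g^3 + 6*g^2 - 8*g - 7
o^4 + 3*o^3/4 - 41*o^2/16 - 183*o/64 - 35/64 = (o - 7/4)*(o + 1/4)*(o + 1)*(o + 5/4)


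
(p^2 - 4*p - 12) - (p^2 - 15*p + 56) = 11*p - 68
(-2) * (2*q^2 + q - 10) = -4*q^2 - 2*q + 20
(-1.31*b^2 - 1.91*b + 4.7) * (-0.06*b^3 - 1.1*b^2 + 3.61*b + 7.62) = 0.0786*b^5 + 1.5556*b^4 - 2.9101*b^3 - 22.0473*b^2 + 2.4128*b + 35.814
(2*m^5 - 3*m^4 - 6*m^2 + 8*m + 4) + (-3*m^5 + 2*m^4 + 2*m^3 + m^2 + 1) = -m^5 - m^4 + 2*m^3 - 5*m^2 + 8*m + 5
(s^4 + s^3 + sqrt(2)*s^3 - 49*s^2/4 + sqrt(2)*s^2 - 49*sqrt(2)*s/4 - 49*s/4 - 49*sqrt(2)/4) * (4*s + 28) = 4*s^5 + 4*sqrt(2)*s^4 + 32*s^4 - 21*s^3 + 32*sqrt(2)*s^3 - 392*s^2 - 21*sqrt(2)*s^2 - 392*sqrt(2)*s - 343*s - 343*sqrt(2)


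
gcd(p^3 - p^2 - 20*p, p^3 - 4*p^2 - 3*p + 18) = 1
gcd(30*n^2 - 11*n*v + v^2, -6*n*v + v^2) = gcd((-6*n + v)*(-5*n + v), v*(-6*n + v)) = -6*n + v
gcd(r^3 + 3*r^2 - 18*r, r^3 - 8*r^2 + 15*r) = r^2 - 3*r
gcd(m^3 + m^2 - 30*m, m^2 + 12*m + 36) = m + 6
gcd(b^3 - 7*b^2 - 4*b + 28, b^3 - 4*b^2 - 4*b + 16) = b^2 - 4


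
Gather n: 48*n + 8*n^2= 8*n^2 + 48*n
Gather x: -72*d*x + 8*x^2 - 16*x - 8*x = 8*x^2 + x*(-72*d - 24)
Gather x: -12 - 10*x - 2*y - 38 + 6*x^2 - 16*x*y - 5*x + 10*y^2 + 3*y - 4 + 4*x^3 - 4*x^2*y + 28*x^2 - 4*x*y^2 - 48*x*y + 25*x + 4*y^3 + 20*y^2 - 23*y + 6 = 4*x^3 + x^2*(34 - 4*y) + x*(-4*y^2 - 64*y + 10) + 4*y^3 + 30*y^2 - 22*y - 48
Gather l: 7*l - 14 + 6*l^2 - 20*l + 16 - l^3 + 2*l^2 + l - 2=-l^3 + 8*l^2 - 12*l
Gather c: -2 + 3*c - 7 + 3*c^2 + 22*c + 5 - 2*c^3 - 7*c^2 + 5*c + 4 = -2*c^3 - 4*c^2 + 30*c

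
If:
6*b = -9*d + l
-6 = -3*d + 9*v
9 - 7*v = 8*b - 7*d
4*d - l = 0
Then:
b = 205/204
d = -41/34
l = -82/17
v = -109/102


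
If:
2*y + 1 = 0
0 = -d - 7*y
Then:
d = 7/2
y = -1/2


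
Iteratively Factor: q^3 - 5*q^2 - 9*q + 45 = (q + 3)*(q^2 - 8*q + 15) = (q - 5)*(q + 3)*(q - 3)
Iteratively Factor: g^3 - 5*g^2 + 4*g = (g - 4)*(g^2 - g) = g*(g - 4)*(g - 1)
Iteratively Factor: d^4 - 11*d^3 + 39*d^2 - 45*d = (d - 3)*(d^3 - 8*d^2 + 15*d) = (d - 3)^2*(d^2 - 5*d) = d*(d - 3)^2*(d - 5)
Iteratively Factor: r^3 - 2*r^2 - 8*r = (r - 4)*(r^2 + 2*r) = r*(r - 4)*(r + 2)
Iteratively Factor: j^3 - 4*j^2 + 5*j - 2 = (j - 1)*(j^2 - 3*j + 2) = (j - 2)*(j - 1)*(j - 1)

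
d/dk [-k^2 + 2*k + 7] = 2 - 2*k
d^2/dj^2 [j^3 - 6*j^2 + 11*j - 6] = 6*j - 12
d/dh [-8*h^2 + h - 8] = 1 - 16*h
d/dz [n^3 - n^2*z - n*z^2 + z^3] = -n^2 - 2*n*z + 3*z^2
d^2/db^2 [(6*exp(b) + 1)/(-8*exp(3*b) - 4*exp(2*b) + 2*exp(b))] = (-384*exp(5*b) - 288*exp(4*b) - 208*exp(3*b) - 20*exp(2*b) + 6*exp(b) - 1)*exp(-b)/(2*(64*exp(6*b) + 96*exp(5*b) - 40*exp(3*b) + 6*exp(b) - 1))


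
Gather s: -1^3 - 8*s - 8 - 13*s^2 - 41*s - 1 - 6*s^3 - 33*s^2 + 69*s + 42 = -6*s^3 - 46*s^2 + 20*s + 32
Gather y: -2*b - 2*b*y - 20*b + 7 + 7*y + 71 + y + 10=-22*b + y*(8 - 2*b) + 88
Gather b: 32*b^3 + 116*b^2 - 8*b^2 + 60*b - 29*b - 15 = 32*b^3 + 108*b^2 + 31*b - 15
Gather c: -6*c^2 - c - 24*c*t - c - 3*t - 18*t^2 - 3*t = -6*c^2 + c*(-24*t - 2) - 18*t^2 - 6*t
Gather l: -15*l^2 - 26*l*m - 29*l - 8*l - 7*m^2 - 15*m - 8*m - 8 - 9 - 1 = -15*l^2 + l*(-26*m - 37) - 7*m^2 - 23*m - 18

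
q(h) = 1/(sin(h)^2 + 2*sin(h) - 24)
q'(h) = (-2*sin(h)*cos(h) - 2*cos(h))/(sin(h)^2 + 2*sin(h) - 24)^2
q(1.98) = -0.05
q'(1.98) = 0.00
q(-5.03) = -0.05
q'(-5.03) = -0.00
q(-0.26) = -0.04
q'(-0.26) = -0.00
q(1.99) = -0.05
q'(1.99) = 0.00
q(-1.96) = -0.04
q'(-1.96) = 0.00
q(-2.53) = -0.04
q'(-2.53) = 0.00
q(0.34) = -0.04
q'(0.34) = -0.00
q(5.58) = -0.04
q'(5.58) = -0.00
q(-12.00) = -0.04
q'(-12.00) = -0.00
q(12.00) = -0.04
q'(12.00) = 0.00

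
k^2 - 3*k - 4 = (k - 4)*(k + 1)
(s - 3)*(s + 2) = s^2 - s - 6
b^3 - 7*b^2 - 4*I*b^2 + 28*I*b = b*(b - 7)*(b - 4*I)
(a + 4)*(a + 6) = a^2 + 10*a + 24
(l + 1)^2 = l^2 + 2*l + 1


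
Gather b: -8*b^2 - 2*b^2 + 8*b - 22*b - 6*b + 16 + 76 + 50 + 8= -10*b^2 - 20*b + 150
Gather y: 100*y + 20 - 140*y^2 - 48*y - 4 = -140*y^2 + 52*y + 16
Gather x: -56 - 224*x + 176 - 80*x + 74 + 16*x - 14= 180 - 288*x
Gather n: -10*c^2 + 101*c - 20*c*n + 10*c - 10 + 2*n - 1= -10*c^2 + 111*c + n*(2 - 20*c) - 11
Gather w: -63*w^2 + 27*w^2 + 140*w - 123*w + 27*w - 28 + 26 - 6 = -36*w^2 + 44*w - 8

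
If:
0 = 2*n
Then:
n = 0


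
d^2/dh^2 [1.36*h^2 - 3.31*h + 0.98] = 2.72000000000000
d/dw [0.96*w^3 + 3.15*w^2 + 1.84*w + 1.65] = 2.88*w^2 + 6.3*w + 1.84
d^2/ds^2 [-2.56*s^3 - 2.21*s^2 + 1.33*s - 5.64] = -15.36*s - 4.42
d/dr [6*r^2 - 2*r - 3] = 12*r - 2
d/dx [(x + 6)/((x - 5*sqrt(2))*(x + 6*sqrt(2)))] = (-x^2 - 12*x - 60 - 6*sqrt(2))/(x^4 + 2*sqrt(2)*x^3 - 118*x^2 - 120*sqrt(2)*x + 3600)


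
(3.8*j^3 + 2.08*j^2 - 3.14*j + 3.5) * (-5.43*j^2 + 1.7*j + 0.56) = -20.634*j^5 - 4.8344*j^4 + 22.7142*j^3 - 23.1782*j^2 + 4.1916*j + 1.96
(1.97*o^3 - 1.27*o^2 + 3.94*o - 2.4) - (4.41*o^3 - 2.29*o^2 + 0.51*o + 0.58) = -2.44*o^3 + 1.02*o^2 + 3.43*o - 2.98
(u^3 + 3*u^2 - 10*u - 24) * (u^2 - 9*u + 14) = u^5 - 6*u^4 - 23*u^3 + 108*u^2 + 76*u - 336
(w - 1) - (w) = -1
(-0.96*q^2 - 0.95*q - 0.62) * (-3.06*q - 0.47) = 2.9376*q^3 + 3.3582*q^2 + 2.3437*q + 0.2914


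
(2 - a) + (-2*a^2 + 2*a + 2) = -2*a^2 + a + 4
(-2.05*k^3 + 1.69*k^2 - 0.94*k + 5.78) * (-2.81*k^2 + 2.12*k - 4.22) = 5.7605*k^5 - 9.0949*k^4 + 14.8752*k^3 - 25.3664*k^2 + 16.2204*k - 24.3916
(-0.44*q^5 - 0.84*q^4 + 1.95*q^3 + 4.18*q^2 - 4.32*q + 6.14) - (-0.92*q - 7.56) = -0.44*q^5 - 0.84*q^4 + 1.95*q^3 + 4.18*q^2 - 3.4*q + 13.7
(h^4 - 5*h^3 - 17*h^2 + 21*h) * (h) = h^5 - 5*h^4 - 17*h^3 + 21*h^2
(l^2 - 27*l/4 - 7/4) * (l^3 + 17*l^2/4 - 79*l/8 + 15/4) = l^5 - 5*l^4/2 - 645*l^3/16 + 2015*l^2/32 - 257*l/32 - 105/16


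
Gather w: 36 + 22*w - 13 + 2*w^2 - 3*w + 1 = 2*w^2 + 19*w + 24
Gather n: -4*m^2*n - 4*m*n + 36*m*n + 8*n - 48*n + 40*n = n*(-4*m^2 + 32*m)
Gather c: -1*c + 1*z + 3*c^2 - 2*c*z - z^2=3*c^2 + c*(-2*z - 1) - z^2 + z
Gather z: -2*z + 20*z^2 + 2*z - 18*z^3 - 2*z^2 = -18*z^3 + 18*z^2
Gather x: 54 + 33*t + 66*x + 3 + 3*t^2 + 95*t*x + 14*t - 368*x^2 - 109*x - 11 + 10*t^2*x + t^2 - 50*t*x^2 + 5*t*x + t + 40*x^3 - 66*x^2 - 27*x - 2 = 4*t^2 + 48*t + 40*x^3 + x^2*(-50*t - 434) + x*(10*t^2 + 100*t - 70) + 44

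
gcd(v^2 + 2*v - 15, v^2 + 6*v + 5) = v + 5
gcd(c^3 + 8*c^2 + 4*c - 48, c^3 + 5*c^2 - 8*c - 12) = c^2 + 4*c - 12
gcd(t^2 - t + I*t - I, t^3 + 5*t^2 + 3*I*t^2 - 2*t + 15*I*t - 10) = t + I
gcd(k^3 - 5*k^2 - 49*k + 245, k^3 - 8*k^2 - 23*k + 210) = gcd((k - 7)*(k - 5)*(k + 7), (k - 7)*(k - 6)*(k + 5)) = k - 7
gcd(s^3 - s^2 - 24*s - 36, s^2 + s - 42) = s - 6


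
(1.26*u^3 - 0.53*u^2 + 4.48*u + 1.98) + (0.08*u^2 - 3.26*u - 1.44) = 1.26*u^3 - 0.45*u^2 + 1.22*u + 0.54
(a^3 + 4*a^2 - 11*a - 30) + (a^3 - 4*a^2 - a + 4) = 2*a^3 - 12*a - 26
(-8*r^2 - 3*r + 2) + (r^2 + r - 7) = -7*r^2 - 2*r - 5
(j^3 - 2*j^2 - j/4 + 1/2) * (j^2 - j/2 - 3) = j^5 - 5*j^4/2 - 9*j^3/4 + 53*j^2/8 + j/2 - 3/2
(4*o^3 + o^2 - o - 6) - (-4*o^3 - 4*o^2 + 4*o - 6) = 8*o^3 + 5*o^2 - 5*o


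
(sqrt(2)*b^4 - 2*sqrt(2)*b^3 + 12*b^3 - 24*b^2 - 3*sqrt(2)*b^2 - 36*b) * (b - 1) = sqrt(2)*b^5 - 3*sqrt(2)*b^4 + 12*b^4 - 36*b^3 - sqrt(2)*b^3 - 12*b^2 + 3*sqrt(2)*b^2 + 36*b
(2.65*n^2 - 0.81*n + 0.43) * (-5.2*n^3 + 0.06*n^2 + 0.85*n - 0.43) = -13.78*n^5 + 4.371*n^4 - 0.0321000000000003*n^3 - 1.8022*n^2 + 0.7138*n - 0.1849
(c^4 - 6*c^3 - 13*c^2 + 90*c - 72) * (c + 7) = c^5 + c^4 - 55*c^3 - c^2 + 558*c - 504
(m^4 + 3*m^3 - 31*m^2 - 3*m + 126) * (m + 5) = m^5 + 8*m^4 - 16*m^3 - 158*m^2 + 111*m + 630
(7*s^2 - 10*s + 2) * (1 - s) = -7*s^3 + 17*s^2 - 12*s + 2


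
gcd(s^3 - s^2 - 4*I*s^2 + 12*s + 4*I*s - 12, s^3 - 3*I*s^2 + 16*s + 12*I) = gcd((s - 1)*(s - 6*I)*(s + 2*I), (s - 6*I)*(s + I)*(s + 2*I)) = s^2 - 4*I*s + 12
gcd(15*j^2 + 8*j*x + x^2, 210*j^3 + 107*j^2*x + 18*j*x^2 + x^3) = 5*j + x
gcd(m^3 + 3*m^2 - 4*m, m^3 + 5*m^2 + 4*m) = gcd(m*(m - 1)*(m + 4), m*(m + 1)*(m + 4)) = m^2 + 4*m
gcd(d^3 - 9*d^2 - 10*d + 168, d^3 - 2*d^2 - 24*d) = d^2 - 2*d - 24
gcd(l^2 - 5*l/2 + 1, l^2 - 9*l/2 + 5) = l - 2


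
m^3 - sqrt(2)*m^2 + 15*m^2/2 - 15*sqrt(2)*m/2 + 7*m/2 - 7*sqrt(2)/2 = (m + 1/2)*(m + 7)*(m - sqrt(2))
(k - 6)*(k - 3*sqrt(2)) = k^2 - 6*k - 3*sqrt(2)*k + 18*sqrt(2)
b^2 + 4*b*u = b*(b + 4*u)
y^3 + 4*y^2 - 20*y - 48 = (y - 4)*(y + 2)*(y + 6)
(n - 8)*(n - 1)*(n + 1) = n^3 - 8*n^2 - n + 8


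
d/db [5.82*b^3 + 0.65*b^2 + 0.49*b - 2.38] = 17.46*b^2 + 1.3*b + 0.49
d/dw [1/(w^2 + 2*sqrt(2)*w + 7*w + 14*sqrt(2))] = (-2*w - 7 - 2*sqrt(2))/(w^2 + 2*sqrt(2)*w + 7*w + 14*sqrt(2))^2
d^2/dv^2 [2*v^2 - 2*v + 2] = 4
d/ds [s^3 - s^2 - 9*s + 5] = 3*s^2 - 2*s - 9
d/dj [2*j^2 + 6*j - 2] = 4*j + 6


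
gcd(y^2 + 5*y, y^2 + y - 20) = y + 5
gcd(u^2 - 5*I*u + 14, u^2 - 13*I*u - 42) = u - 7*I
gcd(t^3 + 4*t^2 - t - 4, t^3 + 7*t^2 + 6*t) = t + 1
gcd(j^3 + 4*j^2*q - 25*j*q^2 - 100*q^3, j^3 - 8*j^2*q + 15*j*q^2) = -j + 5*q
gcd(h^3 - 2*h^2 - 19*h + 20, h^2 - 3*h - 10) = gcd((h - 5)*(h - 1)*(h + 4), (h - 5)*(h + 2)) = h - 5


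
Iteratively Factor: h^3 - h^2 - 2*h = (h - 2)*(h^2 + h) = h*(h - 2)*(h + 1)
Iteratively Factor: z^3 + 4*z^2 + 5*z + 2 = (z + 1)*(z^2 + 3*z + 2) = (z + 1)*(z + 2)*(z + 1)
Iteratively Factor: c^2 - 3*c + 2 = (c - 2)*(c - 1)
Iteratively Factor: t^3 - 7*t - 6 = (t - 3)*(t^2 + 3*t + 2) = (t - 3)*(t + 2)*(t + 1)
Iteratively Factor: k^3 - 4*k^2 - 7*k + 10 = (k + 2)*(k^2 - 6*k + 5) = (k - 5)*(k + 2)*(k - 1)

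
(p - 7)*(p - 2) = p^2 - 9*p + 14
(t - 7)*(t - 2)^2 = t^3 - 11*t^2 + 32*t - 28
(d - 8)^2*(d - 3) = d^3 - 19*d^2 + 112*d - 192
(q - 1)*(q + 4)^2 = q^3 + 7*q^2 + 8*q - 16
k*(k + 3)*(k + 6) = k^3 + 9*k^2 + 18*k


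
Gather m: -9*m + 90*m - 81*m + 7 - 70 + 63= 0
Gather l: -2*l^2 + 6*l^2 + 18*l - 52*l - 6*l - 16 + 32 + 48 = 4*l^2 - 40*l + 64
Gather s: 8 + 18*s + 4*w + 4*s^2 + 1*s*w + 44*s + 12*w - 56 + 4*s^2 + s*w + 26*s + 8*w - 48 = 8*s^2 + s*(2*w + 88) + 24*w - 96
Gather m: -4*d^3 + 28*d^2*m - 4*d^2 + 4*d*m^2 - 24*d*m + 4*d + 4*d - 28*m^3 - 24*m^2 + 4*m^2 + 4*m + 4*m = -4*d^3 - 4*d^2 + 8*d - 28*m^3 + m^2*(4*d - 20) + m*(28*d^2 - 24*d + 8)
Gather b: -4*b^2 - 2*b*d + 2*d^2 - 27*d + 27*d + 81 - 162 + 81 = -4*b^2 - 2*b*d + 2*d^2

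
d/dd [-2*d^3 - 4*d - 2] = -6*d^2 - 4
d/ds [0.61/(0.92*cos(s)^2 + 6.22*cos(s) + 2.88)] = (1.1224*cos(s) + 3.7942)*sin(s)/(0.92*cos(s)^2 + 6.22*cos(s) + 2.88)^2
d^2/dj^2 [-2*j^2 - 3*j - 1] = -4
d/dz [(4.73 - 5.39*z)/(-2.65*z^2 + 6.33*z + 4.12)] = (-14.2835*z^2 + 25.069*z - 52.1477)/(7.0225*z^4 - 33.549*z^3 + 18.2329*z^2 + 52.1592*z + 16.9744)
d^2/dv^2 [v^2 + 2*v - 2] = 2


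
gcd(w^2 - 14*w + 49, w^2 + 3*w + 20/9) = 1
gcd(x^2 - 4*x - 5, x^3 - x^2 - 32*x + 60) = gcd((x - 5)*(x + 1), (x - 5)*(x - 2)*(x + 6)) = x - 5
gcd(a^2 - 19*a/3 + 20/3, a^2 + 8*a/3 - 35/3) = 1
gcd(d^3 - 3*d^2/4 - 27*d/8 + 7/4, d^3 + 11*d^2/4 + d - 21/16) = d^2 + 5*d/4 - 7/8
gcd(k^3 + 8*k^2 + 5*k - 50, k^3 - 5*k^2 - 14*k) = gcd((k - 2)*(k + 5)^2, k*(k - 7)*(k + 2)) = 1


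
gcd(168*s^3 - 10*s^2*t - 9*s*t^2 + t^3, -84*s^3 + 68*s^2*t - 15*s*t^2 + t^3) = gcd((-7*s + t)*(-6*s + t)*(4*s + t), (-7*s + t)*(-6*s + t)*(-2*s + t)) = 42*s^2 - 13*s*t + t^2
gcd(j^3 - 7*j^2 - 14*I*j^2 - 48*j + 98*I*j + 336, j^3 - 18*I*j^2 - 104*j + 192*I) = j^2 - 14*I*j - 48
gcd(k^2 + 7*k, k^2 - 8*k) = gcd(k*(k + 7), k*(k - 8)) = k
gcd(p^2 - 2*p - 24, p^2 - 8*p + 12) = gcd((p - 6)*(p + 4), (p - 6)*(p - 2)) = p - 6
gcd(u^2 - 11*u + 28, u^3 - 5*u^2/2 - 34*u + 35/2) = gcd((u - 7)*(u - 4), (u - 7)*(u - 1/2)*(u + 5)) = u - 7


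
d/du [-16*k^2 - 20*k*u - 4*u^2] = -20*k - 8*u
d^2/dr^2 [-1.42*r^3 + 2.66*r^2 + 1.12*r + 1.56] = 5.32 - 8.52*r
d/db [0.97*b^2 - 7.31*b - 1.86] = 1.94*b - 7.31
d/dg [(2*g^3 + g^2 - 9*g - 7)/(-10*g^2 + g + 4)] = (-20*g^4 + 4*g^3 - 65*g^2 - 132*g - 29)/(100*g^4 - 20*g^3 - 79*g^2 + 8*g + 16)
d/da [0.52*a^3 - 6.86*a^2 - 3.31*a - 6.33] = 1.56*a^2 - 13.72*a - 3.31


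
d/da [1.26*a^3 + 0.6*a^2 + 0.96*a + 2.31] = 3.78*a^2 + 1.2*a + 0.96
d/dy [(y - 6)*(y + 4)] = 2*y - 2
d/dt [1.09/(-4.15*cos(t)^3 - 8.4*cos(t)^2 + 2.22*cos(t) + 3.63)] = (-13.5705*cos(t)^2 - 18.312*cos(t) + 2.4198)*sin(t)/(4.15*cos(t)^3 + 8.4*cos(t)^2 - 2.22*cos(t) - 3.63)^2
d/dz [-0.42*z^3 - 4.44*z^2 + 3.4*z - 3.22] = -1.26*z^2 - 8.88*z + 3.4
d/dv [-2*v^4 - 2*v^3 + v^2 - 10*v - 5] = -8*v^3 - 6*v^2 + 2*v - 10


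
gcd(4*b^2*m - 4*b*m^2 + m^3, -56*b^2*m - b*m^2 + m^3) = m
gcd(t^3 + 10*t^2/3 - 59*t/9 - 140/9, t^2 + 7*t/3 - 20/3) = t + 4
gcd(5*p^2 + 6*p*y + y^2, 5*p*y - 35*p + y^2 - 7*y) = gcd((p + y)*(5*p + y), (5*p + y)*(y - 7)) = 5*p + y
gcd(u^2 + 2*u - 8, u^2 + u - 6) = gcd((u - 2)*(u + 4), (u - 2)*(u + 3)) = u - 2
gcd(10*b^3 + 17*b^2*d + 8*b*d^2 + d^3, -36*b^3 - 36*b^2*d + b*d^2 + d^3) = b + d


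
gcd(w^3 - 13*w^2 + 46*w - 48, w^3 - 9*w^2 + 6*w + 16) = w^2 - 10*w + 16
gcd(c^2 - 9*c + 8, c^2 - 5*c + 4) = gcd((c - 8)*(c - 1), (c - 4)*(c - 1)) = c - 1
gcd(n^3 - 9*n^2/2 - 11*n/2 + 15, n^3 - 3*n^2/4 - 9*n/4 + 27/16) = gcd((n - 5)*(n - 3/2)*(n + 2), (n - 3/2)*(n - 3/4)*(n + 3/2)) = n - 3/2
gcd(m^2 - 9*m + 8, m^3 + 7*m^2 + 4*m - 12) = m - 1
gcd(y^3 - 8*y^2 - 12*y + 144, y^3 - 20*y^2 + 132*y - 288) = y^2 - 12*y + 36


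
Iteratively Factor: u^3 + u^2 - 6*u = (u - 2)*(u^2 + 3*u) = u*(u - 2)*(u + 3)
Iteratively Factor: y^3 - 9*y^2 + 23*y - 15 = (y - 5)*(y^2 - 4*y + 3) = (y - 5)*(y - 3)*(y - 1)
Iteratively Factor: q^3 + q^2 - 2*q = (q)*(q^2 + q - 2) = q*(q + 2)*(q - 1)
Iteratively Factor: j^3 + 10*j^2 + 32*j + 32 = (j + 4)*(j^2 + 6*j + 8) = (j + 2)*(j + 4)*(j + 4)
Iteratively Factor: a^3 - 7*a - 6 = (a + 2)*(a^2 - 2*a - 3) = (a + 1)*(a + 2)*(a - 3)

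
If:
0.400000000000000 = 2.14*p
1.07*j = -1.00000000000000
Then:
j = -0.93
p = 0.19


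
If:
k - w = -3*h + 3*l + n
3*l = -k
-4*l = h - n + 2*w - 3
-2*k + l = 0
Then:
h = 3*w/2 - 3/2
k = 0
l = 0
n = 7*w/2 - 9/2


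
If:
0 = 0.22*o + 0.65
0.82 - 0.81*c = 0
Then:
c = 1.01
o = -2.95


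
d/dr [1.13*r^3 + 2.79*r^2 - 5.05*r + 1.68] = 3.39*r^2 + 5.58*r - 5.05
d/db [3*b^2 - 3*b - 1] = 6*b - 3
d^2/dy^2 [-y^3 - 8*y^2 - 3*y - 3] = -6*y - 16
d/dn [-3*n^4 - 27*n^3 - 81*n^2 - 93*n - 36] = -12*n^3 - 81*n^2 - 162*n - 93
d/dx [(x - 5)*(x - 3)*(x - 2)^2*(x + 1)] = 5*x^4 - 44*x^3 + 117*x^2 - 82*x - 32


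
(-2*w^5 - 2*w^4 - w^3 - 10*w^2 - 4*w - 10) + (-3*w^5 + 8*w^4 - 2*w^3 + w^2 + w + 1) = -5*w^5 + 6*w^4 - 3*w^3 - 9*w^2 - 3*w - 9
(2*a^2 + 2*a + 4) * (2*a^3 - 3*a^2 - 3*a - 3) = 4*a^5 - 2*a^4 - 4*a^3 - 24*a^2 - 18*a - 12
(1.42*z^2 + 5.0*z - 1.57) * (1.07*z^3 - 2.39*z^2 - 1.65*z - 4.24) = 1.5194*z^5 + 1.9562*z^4 - 15.9729*z^3 - 10.5185*z^2 - 18.6095*z + 6.6568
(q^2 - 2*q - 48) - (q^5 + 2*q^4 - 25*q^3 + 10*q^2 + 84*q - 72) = -q^5 - 2*q^4 + 25*q^3 - 9*q^2 - 86*q + 24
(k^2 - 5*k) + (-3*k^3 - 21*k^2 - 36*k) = -3*k^3 - 20*k^2 - 41*k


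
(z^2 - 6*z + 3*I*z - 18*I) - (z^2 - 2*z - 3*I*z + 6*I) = -4*z + 6*I*z - 24*I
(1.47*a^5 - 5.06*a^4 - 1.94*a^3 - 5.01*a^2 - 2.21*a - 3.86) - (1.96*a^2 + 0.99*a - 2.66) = 1.47*a^5 - 5.06*a^4 - 1.94*a^3 - 6.97*a^2 - 3.2*a - 1.2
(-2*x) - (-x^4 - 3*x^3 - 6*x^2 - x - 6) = x^4 + 3*x^3 + 6*x^2 - x + 6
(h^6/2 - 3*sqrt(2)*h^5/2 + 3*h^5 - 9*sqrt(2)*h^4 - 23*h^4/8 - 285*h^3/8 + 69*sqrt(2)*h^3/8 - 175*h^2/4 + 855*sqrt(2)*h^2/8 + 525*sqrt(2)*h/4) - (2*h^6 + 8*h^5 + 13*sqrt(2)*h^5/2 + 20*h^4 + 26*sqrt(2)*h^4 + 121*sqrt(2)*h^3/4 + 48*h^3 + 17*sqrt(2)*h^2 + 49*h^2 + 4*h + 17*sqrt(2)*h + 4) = -3*h^6/2 - 8*sqrt(2)*h^5 - 5*h^5 - 35*sqrt(2)*h^4 - 183*h^4/8 - 669*h^3/8 - 173*sqrt(2)*h^3/8 - 371*h^2/4 + 719*sqrt(2)*h^2/8 - 4*h + 457*sqrt(2)*h/4 - 4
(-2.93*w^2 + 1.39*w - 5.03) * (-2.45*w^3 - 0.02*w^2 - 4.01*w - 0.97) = 7.1785*w^5 - 3.3469*w^4 + 24.045*w^3 - 2.6312*w^2 + 18.822*w + 4.8791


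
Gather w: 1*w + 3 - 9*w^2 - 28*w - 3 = -9*w^2 - 27*w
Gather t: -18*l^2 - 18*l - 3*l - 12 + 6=-18*l^2 - 21*l - 6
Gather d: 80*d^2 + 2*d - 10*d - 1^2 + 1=80*d^2 - 8*d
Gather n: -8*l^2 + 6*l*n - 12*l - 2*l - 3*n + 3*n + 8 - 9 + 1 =-8*l^2 + 6*l*n - 14*l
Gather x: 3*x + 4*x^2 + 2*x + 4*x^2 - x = 8*x^2 + 4*x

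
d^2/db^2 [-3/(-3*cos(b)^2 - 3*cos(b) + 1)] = 9*(-12*sin(b)^4 + 13*sin(b)^2 + 41*cos(b)/4 - 9*cos(3*b)/4 + 7)/(-3*sin(b)^2 + 3*cos(b) + 2)^3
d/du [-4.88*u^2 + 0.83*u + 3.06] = 0.83 - 9.76*u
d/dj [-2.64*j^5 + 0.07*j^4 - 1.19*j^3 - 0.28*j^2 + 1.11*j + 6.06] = -13.2*j^4 + 0.28*j^3 - 3.57*j^2 - 0.56*j + 1.11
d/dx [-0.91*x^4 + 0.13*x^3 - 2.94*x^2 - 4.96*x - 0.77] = -3.64*x^3 + 0.39*x^2 - 5.88*x - 4.96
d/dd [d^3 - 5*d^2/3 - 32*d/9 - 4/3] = 3*d^2 - 10*d/3 - 32/9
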